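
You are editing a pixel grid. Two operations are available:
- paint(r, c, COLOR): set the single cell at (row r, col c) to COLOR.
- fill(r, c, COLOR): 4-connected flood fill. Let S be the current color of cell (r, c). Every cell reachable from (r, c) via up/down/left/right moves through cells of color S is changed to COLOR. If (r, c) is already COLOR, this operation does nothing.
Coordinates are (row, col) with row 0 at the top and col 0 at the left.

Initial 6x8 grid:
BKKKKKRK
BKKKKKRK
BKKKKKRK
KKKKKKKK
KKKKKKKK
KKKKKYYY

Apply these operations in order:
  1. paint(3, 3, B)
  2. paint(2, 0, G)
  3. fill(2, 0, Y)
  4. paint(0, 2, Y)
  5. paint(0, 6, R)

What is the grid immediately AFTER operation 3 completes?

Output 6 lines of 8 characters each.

After op 1 paint(3,3,B):
BKKKKKRK
BKKKKKRK
BKKKKKRK
KKKBKKKK
KKKKKKKK
KKKKKYYY
After op 2 paint(2,0,G):
BKKKKKRK
BKKKKKRK
GKKKKKRK
KKKBKKKK
KKKKKKKK
KKKKKYYY
After op 3 fill(2,0,Y) [1 cells changed]:
BKKKKKRK
BKKKKKRK
YKKKKKRK
KKKBKKKK
KKKKKKKK
KKKKKYYY

Answer: BKKKKKRK
BKKKKKRK
YKKKKKRK
KKKBKKKK
KKKKKKKK
KKKKKYYY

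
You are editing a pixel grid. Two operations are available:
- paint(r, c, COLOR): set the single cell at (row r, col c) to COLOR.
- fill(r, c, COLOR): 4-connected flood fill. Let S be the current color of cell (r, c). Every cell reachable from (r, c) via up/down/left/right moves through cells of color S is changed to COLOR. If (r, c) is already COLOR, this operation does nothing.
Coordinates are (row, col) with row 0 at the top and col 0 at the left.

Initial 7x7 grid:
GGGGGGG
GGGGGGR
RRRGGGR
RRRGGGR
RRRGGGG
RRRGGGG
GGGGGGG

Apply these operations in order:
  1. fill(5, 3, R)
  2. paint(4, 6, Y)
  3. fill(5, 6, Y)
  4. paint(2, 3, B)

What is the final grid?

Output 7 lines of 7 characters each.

After op 1 fill(5,3,R) [34 cells changed]:
RRRRRRR
RRRRRRR
RRRRRRR
RRRRRRR
RRRRRRR
RRRRRRR
RRRRRRR
After op 2 paint(4,6,Y):
RRRRRRR
RRRRRRR
RRRRRRR
RRRRRRR
RRRRRRY
RRRRRRR
RRRRRRR
After op 3 fill(5,6,Y) [48 cells changed]:
YYYYYYY
YYYYYYY
YYYYYYY
YYYYYYY
YYYYYYY
YYYYYYY
YYYYYYY
After op 4 paint(2,3,B):
YYYYYYY
YYYYYYY
YYYBYYY
YYYYYYY
YYYYYYY
YYYYYYY
YYYYYYY

Answer: YYYYYYY
YYYYYYY
YYYBYYY
YYYYYYY
YYYYYYY
YYYYYYY
YYYYYYY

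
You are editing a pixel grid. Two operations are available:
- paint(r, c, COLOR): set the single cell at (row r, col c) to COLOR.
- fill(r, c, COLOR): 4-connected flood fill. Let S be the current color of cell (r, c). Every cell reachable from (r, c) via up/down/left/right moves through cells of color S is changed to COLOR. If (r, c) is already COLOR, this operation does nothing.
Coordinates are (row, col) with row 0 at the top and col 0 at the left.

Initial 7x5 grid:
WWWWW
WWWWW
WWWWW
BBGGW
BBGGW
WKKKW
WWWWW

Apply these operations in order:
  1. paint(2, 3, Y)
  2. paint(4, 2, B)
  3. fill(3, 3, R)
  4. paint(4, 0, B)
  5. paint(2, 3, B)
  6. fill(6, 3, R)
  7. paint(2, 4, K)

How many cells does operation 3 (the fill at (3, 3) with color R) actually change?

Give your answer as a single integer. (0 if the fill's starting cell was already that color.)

Answer: 3

Derivation:
After op 1 paint(2,3,Y):
WWWWW
WWWWW
WWWYW
BBGGW
BBGGW
WKKKW
WWWWW
After op 2 paint(4,2,B):
WWWWW
WWWWW
WWWYW
BBGGW
BBBGW
WKKKW
WWWWW
After op 3 fill(3,3,R) [3 cells changed]:
WWWWW
WWWWW
WWWYW
BBRRW
BBBRW
WKKKW
WWWWW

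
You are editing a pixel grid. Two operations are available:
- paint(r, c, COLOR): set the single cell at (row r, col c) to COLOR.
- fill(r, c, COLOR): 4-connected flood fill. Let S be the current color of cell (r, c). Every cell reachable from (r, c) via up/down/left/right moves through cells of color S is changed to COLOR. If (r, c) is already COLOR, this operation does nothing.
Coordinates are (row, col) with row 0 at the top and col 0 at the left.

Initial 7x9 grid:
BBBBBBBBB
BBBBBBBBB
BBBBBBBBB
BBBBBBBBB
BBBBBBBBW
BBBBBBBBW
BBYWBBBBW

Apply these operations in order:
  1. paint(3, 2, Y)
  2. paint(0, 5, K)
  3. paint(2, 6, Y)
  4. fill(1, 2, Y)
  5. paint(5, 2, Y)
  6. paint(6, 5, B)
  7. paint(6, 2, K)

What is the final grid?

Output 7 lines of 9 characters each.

Answer: YYYYYKYYY
YYYYYYYYY
YYYYYYYYY
YYYYYYYYY
YYYYYYYYW
YYYYYYYYW
YYKWYBYYW

Derivation:
After op 1 paint(3,2,Y):
BBBBBBBBB
BBBBBBBBB
BBBBBBBBB
BBYBBBBBB
BBBBBBBBW
BBBBBBBBW
BBYWBBBBW
After op 2 paint(0,5,K):
BBBBBKBBB
BBBBBBBBB
BBBBBBBBB
BBYBBBBBB
BBBBBBBBW
BBBBBBBBW
BBYWBBBBW
After op 3 paint(2,6,Y):
BBBBBKBBB
BBBBBBBBB
BBBBBBYBB
BBYBBBBBB
BBBBBBBBW
BBBBBBBBW
BBYWBBBBW
After op 4 fill(1,2,Y) [55 cells changed]:
YYYYYKYYY
YYYYYYYYY
YYYYYYYYY
YYYYYYYYY
YYYYYYYYW
YYYYYYYYW
YYYWYYYYW
After op 5 paint(5,2,Y):
YYYYYKYYY
YYYYYYYYY
YYYYYYYYY
YYYYYYYYY
YYYYYYYYW
YYYYYYYYW
YYYWYYYYW
After op 6 paint(6,5,B):
YYYYYKYYY
YYYYYYYYY
YYYYYYYYY
YYYYYYYYY
YYYYYYYYW
YYYYYYYYW
YYYWYBYYW
After op 7 paint(6,2,K):
YYYYYKYYY
YYYYYYYYY
YYYYYYYYY
YYYYYYYYY
YYYYYYYYW
YYYYYYYYW
YYKWYBYYW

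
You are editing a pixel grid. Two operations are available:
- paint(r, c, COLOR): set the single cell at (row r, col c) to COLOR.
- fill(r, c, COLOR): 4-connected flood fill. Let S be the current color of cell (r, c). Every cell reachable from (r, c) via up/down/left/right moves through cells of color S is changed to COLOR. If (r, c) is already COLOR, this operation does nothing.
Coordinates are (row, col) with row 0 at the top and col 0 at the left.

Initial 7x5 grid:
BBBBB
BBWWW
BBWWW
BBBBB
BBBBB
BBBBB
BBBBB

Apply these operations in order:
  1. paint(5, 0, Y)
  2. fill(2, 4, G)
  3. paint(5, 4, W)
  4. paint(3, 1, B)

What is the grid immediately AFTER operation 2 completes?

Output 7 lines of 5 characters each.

Answer: BBBBB
BBGGG
BBGGG
BBBBB
BBBBB
YBBBB
BBBBB

Derivation:
After op 1 paint(5,0,Y):
BBBBB
BBWWW
BBWWW
BBBBB
BBBBB
YBBBB
BBBBB
After op 2 fill(2,4,G) [6 cells changed]:
BBBBB
BBGGG
BBGGG
BBBBB
BBBBB
YBBBB
BBBBB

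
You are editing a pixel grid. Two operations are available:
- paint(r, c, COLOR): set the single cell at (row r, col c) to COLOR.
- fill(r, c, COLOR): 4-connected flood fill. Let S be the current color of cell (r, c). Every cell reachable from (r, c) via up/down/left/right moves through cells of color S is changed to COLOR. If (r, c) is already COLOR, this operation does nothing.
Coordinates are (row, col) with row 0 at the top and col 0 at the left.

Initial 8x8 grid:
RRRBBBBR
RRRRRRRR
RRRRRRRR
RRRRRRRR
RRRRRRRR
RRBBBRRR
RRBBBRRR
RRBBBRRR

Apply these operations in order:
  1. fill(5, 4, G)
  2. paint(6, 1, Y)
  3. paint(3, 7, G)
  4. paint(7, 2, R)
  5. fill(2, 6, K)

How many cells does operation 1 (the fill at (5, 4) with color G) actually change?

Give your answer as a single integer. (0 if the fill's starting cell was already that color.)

Answer: 9

Derivation:
After op 1 fill(5,4,G) [9 cells changed]:
RRRBBBBR
RRRRRRRR
RRRRRRRR
RRRRRRRR
RRRRRRRR
RRGGGRRR
RRGGGRRR
RRGGGRRR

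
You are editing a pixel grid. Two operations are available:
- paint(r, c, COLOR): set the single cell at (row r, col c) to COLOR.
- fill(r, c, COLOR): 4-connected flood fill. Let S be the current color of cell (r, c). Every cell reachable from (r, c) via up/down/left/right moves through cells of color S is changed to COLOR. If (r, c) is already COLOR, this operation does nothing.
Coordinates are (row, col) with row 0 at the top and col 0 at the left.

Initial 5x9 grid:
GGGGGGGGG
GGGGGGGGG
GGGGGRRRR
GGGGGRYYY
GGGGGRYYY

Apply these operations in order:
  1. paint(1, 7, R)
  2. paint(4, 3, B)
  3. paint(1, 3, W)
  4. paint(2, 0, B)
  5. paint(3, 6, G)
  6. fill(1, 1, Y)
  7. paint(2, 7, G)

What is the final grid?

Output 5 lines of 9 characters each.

Answer: YYYYYYYYY
YYYWYYYRY
BYYYYRRGR
YYYYYRGYY
YYYBYRYYY

Derivation:
After op 1 paint(1,7,R):
GGGGGGGGG
GGGGGGGRG
GGGGGRRRR
GGGGGRYYY
GGGGGRYYY
After op 2 paint(4,3,B):
GGGGGGGGG
GGGGGGGRG
GGGGGRRRR
GGGGGRYYY
GGGBGRYYY
After op 3 paint(1,3,W):
GGGGGGGGG
GGGWGGGRG
GGGGGRRRR
GGGGGRYYY
GGGBGRYYY
After op 4 paint(2,0,B):
GGGGGGGGG
GGGWGGGRG
BGGGGRRRR
GGGGGRYYY
GGGBGRYYY
After op 5 paint(3,6,G):
GGGGGGGGG
GGGWGGGRG
BGGGGRRRR
GGGGGRGYY
GGGBGRYYY
After op 6 fill(1,1,Y) [29 cells changed]:
YYYYYYYYY
YYYWYYYRY
BYYYYRRRR
YYYYYRGYY
YYYBYRYYY
After op 7 paint(2,7,G):
YYYYYYYYY
YYYWYYYRY
BYYYYRRGR
YYYYYRGYY
YYYBYRYYY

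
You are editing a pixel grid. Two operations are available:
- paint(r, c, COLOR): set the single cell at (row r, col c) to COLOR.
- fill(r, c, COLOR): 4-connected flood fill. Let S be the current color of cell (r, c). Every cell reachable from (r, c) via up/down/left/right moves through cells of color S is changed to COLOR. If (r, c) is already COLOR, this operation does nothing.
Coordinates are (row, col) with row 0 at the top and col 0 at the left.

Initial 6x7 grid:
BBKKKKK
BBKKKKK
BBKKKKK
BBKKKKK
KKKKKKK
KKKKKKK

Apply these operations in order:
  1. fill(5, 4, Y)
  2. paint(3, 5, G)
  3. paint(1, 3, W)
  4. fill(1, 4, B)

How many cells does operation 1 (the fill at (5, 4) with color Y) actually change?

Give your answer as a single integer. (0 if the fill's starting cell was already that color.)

After op 1 fill(5,4,Y) [34 cells changed]:
BBYYYYY
BBYYYYY
BBYYYYY
BBYYYYY
YYYYYYY
YYYYYYY

Answer: 34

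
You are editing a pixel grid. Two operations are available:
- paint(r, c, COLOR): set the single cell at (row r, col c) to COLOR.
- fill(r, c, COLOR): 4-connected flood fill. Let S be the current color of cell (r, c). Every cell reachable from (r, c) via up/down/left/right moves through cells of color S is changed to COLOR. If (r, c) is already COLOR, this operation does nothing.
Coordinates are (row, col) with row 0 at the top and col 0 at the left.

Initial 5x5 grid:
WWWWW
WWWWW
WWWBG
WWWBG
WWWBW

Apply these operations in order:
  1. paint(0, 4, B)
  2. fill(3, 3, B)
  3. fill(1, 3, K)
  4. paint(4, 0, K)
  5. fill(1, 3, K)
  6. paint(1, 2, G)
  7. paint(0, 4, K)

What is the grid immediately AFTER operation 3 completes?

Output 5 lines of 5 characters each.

Answer: KKKKB
KKKKK
KKKBG
KKKBG
KKKBW

Derivation:
After op 1 paint(0,4,B):
WWWWB
WWWWW
WWWBG
WWWBG
WWWBW
After op 2 fill(3,3,B) [0 cells changed]:
WWWWB
WWWWW
WWWBG
WWWBG
WWWBW
After op 3 fill(1,3,K) [18 cells changed]:
KKKKB
KKKKK
KKKBG
KKKBG
KKKBW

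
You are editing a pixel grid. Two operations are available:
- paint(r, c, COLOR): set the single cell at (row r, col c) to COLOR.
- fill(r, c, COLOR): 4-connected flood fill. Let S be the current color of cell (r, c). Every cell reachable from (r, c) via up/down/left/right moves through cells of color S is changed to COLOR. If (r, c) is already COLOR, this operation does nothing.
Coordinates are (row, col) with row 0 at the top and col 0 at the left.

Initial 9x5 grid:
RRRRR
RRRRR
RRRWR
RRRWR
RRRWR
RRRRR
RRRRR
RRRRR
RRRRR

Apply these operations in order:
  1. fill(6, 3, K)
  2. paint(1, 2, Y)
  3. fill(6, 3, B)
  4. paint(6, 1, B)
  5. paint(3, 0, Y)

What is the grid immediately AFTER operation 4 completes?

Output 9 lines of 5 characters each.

After op 1 fill(6,3,K) [42 cells changed]:
KKKKK
KKKKK
KKKWK
KKKWK
KKKWK
KKKKK
KKKKK
KKKKK
KKKKK
After op 2 paint(1,2,Y):
KKKKK
KKYKK
KKKWK
KKKWK
KKKWK
KKKKK
KKKKK
KKKKK
KKKKK
After op 3 fill(6,3,B) [41 cells changed]:
BBBBB
BBYBB
BBBWB
BBBWB
BBBWB
BBBBB
BBBBB
BBBBB
BBBBB
After op 4 paint(6,1,B):
BBBBB
BBYBB
BBBWB
BBBWB
BBBWB
BBBBB
BBBBB
BBBBB
BBBBB

Answer: BBBBB
BBYBB
BBBWB
BBBWB
BBBWB
BBBBB
BBBBB
BBBBB
BBBBB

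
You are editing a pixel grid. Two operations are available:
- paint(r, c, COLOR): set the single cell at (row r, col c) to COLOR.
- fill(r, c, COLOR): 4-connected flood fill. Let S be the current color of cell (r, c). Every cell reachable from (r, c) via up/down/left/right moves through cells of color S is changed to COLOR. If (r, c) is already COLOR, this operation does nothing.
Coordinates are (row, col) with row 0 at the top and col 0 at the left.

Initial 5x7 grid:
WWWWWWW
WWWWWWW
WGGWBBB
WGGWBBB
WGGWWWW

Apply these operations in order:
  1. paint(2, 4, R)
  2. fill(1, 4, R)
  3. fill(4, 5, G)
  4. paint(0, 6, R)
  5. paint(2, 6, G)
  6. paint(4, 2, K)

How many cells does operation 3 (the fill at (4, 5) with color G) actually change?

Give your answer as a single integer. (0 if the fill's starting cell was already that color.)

Answer: 24

Derivation:
After op 1 paint(2,4,R):
WWWWWWW
WWWWWWW
WGGWRBB
WGGWBBB
WGGWWWW
After op 2 fill(1,4,R) [23 cells changed]:
RRRRRRR
RRRRRRR
RGGRRBB
RGGRBBB
RGGRRRR
After op 3 fill(4,5,G) [24 cells changed]:
GGGGGGG
GGGGGGG
GGGGGBB
GGGGBBB
GGGGGGG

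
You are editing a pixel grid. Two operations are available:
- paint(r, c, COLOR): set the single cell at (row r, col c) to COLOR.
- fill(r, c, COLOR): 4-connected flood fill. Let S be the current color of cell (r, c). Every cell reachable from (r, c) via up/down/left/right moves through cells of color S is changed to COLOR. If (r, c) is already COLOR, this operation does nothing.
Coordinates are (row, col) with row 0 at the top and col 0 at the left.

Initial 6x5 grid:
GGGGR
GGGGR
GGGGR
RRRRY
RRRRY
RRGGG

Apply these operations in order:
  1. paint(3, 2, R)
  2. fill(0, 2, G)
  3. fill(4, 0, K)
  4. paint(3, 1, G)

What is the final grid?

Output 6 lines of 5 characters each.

After op 1 paint(3,2,R):
GGGGR
GGGGR
GGGGR
RRRRY
RRRRY
RRGGG
After op 2 fill(0,2,G) [0 cells changed]:
GGGGR
GGGGR
GGGGR
RRRRY
RRRRY
RRGGG
After op 3 fill(4,0,K) [10 cells changed]:
GGGGR
GGGGR
GGGGR
KKKKY
KKKKY
KKGGG
After op 4 paint(3,1,G):
GGGGR
GGGGR
GGGGR
KGKKY
KKKKY
KKGGG

Answer: GGGGR
GGGGR
GGGGR
KGKKY
KKKKY
KKGGG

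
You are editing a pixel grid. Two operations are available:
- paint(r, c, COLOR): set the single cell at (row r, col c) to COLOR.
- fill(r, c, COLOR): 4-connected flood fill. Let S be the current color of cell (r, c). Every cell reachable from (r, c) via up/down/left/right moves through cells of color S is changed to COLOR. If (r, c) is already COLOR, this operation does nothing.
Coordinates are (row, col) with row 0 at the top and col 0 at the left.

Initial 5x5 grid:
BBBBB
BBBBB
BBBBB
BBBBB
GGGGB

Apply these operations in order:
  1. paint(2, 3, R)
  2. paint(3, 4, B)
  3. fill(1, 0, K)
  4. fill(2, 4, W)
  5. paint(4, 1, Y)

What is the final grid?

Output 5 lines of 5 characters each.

After op 1 paint(2,3,R):
BBBBB
BBBBB
BBBRB
BBBBB
GGGGB
After op 2 paint(3,4,B):
BBBBB
BBBBB
BBBRB
BBBBB
GGGGB
After op 3 fill(1,0,K) [20 cells changed]:
KKKKK
KKKKK
KKKRK
KKKKK
GGGGK
After op 4 fill(2,4,W) [20 cells changed]:
WWWWW
WWWWW
WWWRW
WWWWW
GGGGW
After op 5 paint(4,1,Y):
WWWWW
WWWWW
WWWRW
WWWWW
GYGGW

Answer: WWWWW
WWWWW
WWWRW
WWWWW
GYGGW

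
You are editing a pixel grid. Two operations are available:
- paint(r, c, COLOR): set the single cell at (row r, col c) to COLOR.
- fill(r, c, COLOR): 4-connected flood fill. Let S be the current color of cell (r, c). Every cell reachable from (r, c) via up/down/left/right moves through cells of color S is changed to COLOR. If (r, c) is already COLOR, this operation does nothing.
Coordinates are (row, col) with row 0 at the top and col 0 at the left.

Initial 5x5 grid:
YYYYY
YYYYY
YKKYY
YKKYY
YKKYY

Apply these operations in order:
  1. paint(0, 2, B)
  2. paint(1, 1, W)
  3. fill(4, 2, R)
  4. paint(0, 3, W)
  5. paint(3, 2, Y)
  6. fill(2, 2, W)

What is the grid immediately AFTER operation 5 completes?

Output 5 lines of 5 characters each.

After op 1 paint(0,2,B):
YYBYY
YYYYY
YKKYY
YKKYY
YKKYY
After op 2 paint(1,1,W):
YYBYY
YWYYY
YKKYY
YKKYY
YKKYY
After op 3 fill(4,2,R) [6 cells changed]:
YYBYY
YWYYY
YRRYY
YRRYY
YRRYY
After op 4 paint(0,3,W):
YYBWY
YWYYY
YRRYY
YRRYY
YRRYY
After op 5 paint(3,2,Y):
YYBWY
YWYYY
YRRYY
YRYYY
YRRYY

Answer: YYBWY
YWYYY
YRRYY
YRYYY
YRRYY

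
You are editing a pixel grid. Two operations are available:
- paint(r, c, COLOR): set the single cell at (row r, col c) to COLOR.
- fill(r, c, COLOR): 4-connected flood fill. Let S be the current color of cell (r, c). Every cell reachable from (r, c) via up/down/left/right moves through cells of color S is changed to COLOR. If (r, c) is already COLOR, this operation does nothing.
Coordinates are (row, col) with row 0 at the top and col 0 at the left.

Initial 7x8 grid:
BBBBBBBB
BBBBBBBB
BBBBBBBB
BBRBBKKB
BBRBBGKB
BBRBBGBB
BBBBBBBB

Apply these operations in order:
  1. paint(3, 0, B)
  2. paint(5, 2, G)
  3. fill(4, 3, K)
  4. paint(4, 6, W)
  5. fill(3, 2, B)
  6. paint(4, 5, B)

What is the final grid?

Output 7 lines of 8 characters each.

Answer: KKKKKKKK
KKKKKKKK
KKKKKKKK
KKBKKKKK
KKBKKBWK
KKGKKGKK
KKKKKKKK

Derivation:
After op 1 paint(3,0,B):
BBBBBBBB
BBBBBBBB
BBBBBBBB
BBRBBKKB
BBRBBGKB
BBRBBGBB
BBBBBBBB
After op 2 paint(5,2,G):
BBBBBBBB
BBBBBBBB
BBBBBBBB
BBRBBKKB
BBRBBGKB
BBGBBGBB
BBBBBBBB
After op 3 fill(4,3,K) [48 cells changed]:
KKKKKKKK
KKKKKKKK
KKKKKKKK
KKRKKKKK
KKRKKGKK
KKGKKGKK
KKKKKKKK
After op 4 paint(4,6,W):
KKKKKKKK
KKKKKKKK
KKKKKKKK
KKRKKKKK
KKRKKGWK
KKGKKGKK
KKKKKKKK
After op 5 fill(3,2,B) [2 cells changed]:
KKKKKKKK
KKKKKKKK
KKKKKKKK
KKBKKKKK
KKBKKGWK
KKGKKGKK
KKKKKKKK
After op 6 paint(4,5,B):
KKKKKKKK
KKKKKKKK
KKKKKKKK
KKBKKKKK
KKBKKBWK
KKGKKGKK
KKKKKKKK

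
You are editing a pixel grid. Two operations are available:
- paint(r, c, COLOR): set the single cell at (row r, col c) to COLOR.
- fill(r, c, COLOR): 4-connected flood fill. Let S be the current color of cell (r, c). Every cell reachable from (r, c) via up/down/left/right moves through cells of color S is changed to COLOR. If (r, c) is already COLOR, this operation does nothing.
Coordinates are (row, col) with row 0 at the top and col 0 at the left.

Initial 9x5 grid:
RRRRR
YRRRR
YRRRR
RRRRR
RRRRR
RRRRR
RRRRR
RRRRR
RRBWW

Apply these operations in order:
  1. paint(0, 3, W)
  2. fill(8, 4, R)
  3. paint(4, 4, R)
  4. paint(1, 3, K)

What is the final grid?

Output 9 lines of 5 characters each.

Answer: RRRWR
YRRKR
YRRRR
RRRRR
RRRRR
RRRRR
RRRRR
RRRRR
RRBRR

Derivation:
After op 1 paint(0,3,W):
RRRWR
YRRRR
YRRRR
RRRRR
RRRRR
RRRRR
RRRRR
RRRRR
RRBWW
After op 2 fill(8,4,R) [2 cells changed]:
RRRWR
YRRRR
YRRRR
RRRRR
RRRRR
RRRRR
RRRRR
RRRRR
RRBRR
After op 3 paint(4,4,R):
RRRWR
YRRRR
YRRRR
RRRRR
RRRRR
RRRRR
RRRRR
RRRRR
RRBRR
After op 4 paint(1,3,K):
RRRWR
YRRKR
YRRRR
RRRRR
RRRRR
RRRRR
RRRRR
RRRRR
RRBRR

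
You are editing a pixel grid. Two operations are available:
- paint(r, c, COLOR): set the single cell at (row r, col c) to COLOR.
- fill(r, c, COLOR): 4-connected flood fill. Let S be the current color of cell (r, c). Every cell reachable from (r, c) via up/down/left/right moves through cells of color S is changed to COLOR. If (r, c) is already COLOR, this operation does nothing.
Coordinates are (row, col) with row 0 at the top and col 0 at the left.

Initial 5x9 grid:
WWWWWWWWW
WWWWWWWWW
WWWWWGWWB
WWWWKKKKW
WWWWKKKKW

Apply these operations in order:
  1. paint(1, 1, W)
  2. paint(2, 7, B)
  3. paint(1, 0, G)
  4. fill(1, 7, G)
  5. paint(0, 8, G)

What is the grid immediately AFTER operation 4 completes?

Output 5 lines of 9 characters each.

After op 1 paint(1,1,W):
WWWWWWWWW
WWWWWWWWW
WWWWWGWWB
WWWWKKKKW
WWWWKKKKW
After op 2 paint(2,7,B):
WWWWWWWWW
WWWWWWWWW
WWWWWGWBB
WWWWKKKKW
WWWWKKKKW
After op 3 paint(1,0,G):
WWWWWWWWW
GWWWWWWWW
WWWWWGWBB
WWWWKKKKW
WWWWKKKKW
After op 4 fill(1,7,G) [31 cells changed]:
GGGGGGGGG
GGGGGGGGG
GGGGGGGBB
GGGGKKKKW
GGGGKKKKW

Answer: GGGGGGGGG
GGGGGGGGG
GGGGGGGBB
GGGGKKKKW
GGGGKKKKW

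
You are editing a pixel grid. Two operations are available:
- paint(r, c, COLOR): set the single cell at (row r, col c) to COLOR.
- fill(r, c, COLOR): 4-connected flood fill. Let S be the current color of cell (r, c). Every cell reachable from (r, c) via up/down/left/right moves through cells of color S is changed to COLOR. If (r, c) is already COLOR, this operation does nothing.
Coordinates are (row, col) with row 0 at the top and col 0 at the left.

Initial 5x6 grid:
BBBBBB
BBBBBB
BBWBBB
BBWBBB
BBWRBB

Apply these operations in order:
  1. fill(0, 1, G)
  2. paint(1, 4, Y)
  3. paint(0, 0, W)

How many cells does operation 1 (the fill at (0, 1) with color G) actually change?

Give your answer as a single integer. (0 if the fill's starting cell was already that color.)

Answer: 26

Derivation:
After op 1 fill(0,1,G) [26 cells changed]:
GGGGGG
GGGGGG
GGWGGG
GGWGGG
GGWRGG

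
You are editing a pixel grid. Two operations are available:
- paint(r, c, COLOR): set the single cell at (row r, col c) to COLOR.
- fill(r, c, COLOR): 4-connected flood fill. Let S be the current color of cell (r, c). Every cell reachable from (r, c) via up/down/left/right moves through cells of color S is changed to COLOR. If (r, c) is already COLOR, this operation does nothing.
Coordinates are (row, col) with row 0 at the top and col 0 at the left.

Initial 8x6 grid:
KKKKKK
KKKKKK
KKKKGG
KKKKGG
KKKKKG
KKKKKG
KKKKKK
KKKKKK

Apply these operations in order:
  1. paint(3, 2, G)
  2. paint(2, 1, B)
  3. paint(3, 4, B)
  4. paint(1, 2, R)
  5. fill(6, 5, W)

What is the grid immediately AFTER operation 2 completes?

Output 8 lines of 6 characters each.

Answer: KKKKKK
KKKKKK
KBKKGG
KKGKGG
KKKKKG
KKKKKG
KKKKKK
KKKKKK

Derivation:
After op 1 paint(3,2,G):
KKKKKK
KKKKKK
KKKKGG
KKGKGG
KKKKKG
KKKKKG
KKKKKK
KKKKKK
After op 2 paint(2,1,B):
KKKKKK
KKKKKK
KBKKGG
KKGKGG
KKKKKG
KKKKKG
KKKKKK
KKKKKK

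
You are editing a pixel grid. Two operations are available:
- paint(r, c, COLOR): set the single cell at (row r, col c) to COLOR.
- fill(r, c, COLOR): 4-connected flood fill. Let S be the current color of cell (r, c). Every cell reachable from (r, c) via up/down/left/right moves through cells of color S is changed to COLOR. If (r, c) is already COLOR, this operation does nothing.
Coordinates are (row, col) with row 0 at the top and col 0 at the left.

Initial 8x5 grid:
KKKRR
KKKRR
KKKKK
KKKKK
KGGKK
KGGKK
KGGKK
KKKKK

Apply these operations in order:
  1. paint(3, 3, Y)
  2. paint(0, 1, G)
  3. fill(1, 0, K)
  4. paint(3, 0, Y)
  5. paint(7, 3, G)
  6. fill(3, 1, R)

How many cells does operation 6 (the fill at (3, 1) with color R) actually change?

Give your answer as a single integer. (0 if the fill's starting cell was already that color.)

After op 1 paint(3,3,Y):
KKKRR
KKKRR
KKKKK
KKKYK
KGGKK
KGGKK
KGGKK
KKKKK
After op 2 paint(0,1,G):
KGKRR
KKKRR
KKKKK
KKKYK
KGGKK
KGGKK
KGGKK
KKKKK
After op 3 fill(1,0,K) [0 cells changed]:
KGKRR
KKKRR
KKKKK
KKKYK
KGGKK
KGGKK
KGGKK
KKKKK
After op 4 paint(3,0,Y):
KGKRR
KKKRR
KKKKK
YKKYK
KGGKK
KGGKK
KGGKK
KKKKK
After op 5 paint(7,3,G):
KGKRR
KKKRR
KKKKK
YKKYK
KGGKK
KGGKK
KGGKK
KKKGK
After op 6 fill(3,1,R) [20 cells changed]:
RGRRR
RRRRR
RRRRR
YRRYR
KGGRR
KGGRR
KGGRR
KKKGR

Answer: 20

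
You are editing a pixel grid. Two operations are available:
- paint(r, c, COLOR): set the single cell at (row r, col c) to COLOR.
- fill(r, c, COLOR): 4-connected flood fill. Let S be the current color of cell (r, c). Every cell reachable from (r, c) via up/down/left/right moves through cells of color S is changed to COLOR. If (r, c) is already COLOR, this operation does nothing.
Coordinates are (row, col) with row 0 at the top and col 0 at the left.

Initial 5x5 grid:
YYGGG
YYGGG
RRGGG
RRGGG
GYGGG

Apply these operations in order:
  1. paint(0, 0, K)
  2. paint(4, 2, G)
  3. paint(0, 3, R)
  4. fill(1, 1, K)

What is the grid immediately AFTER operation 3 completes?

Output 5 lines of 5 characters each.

Answer: KYGRG
YYGGG
RRGGG
RRGGG
GYGGG

Derivation:
After op 1 paint(0,0,K):
KYGGG
YYGGG
RRGGG
RRGGG
GYGGG
After op 2 paint(4,2,G):
KYGGG
YYGGG
RRGGG
RRGGG
GYGGG
After op 3 paint(0,3,R):
KYGRG
YYGGG
RRGGG
RRGGG
GYGGG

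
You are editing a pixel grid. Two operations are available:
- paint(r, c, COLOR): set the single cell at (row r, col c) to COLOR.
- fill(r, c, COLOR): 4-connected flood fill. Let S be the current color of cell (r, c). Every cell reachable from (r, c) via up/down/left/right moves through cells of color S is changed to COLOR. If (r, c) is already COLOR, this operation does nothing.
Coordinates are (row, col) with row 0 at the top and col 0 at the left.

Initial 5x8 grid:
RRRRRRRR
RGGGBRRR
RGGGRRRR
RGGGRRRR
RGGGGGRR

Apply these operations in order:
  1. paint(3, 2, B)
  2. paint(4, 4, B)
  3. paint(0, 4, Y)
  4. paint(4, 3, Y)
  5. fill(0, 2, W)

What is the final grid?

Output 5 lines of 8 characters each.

After op 1 paint(3,2,B):
RRRRRRRR
RGGGBRRR
RGGGRRRR
RGBGRRRR
RGGGGGRR
After op 2 paint(4,4,B):
RRRRRRRR
RGGGBRRR
RGGGRRRR
RGBGRRRR
RGGGBGRR
After op 3 paint(0,4,Y):
RRRRYRRR
RGGGBRRR
RGGGRRRR
RGBGRRRR
RGGGBGRR
After op 4 paint(4,3,Y):
RRRRYRRR
RGGGBRRR
RGGGRRRR
RGBGRRRR
RGGYBGRR
After op 5 fill(0,2,W) [8 cells changed]:
WWWWYRRR
WGGGBRRR
WGGGRRRR
WGBGRRRR
WGGYBGRR

Answer: WWWWYRRR
WGGGBRRR
WGGGRRRR
WGBGRRRR
WGGYBGRR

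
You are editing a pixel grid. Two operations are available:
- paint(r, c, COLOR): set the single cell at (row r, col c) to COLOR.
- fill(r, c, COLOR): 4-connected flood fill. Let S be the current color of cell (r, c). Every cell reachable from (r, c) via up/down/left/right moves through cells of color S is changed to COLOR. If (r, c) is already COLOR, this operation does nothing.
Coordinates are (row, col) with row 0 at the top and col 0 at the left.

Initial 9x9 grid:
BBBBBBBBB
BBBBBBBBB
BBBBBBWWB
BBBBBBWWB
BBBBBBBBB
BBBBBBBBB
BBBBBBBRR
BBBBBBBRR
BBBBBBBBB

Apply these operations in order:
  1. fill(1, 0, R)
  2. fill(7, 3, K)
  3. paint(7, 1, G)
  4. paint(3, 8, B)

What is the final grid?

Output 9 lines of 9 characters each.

Answer: KKKKKKKKK
KKKKKKKKK
KKKKKKWWK
KKKKKKWWB
KKKKKKKKK
KKKKKKKKK
KKKKKKKKK
KGKKKKKKK
KKKKKKKKK

Derivation:
After op 1 fill(1,0,R) [73 cells changed]:
RRRRRRRRR
RRRRRRRRR
RRRRRRWWR
RRRRRRWWR
RRRRRRRRR
RRRRRRRRR
RRRRRRRRR
RRRRRRRRR
RRRRRRRRR
After op 2 fill(7,3,K) [77 cells changed]:
KKKKKKKKK
KKKKKKKKK
KKKKKKWWK
KKKKKKWWK
KKKKKKKKK
KKKKKKKKK
KKKKKKKKK
KKKKKKKKK
KKKKKKKKK
After op 3 paint(7,1,G):
KKKKKKKKK
KKKKKKKKK
KKKKKKWWK
KKKKKKWWK
KKKKKKKKK
KKKKKKKKK
KKKKKKKKK
KGKKKKKKK
KKKKKKKKK
After op 4 paint(3,8,B):
KKKKKKKKK
KKKKKKKKK
KKKKKKWWK
KKKKKKWWB
KKKKKKKKK
KKKKKKKKK
KKKKKKKKK
KGKKKKKKK
KKKKKKKKK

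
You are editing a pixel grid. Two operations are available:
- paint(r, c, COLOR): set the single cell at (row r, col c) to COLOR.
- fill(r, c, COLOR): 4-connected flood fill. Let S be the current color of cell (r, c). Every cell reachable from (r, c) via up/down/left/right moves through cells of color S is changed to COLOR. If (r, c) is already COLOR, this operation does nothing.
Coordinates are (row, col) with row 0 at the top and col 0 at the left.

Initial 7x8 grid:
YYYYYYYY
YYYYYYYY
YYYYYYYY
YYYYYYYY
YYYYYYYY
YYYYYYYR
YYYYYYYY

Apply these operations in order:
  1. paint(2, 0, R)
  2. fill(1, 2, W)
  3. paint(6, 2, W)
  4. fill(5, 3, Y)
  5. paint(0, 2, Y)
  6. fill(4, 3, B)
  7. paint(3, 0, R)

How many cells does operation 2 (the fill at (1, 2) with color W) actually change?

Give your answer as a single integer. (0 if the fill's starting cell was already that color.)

Answer: 54

Derivation:
After op 1 paint(2,0,R):
YYYYYYYY
YYYYYYYY
RYYYYYYY
YYYYYYYY
YYYYYYYY
YYYYYYYR
YYYYYYYY
After op 2 fill(1,2,W) [54 cells changed]:
WWWWWWWW
WWWWWWWW
RWWWWWWW
WWWWWWWW
WWWWWWWW
WWWWWWWR
WWWWWWWW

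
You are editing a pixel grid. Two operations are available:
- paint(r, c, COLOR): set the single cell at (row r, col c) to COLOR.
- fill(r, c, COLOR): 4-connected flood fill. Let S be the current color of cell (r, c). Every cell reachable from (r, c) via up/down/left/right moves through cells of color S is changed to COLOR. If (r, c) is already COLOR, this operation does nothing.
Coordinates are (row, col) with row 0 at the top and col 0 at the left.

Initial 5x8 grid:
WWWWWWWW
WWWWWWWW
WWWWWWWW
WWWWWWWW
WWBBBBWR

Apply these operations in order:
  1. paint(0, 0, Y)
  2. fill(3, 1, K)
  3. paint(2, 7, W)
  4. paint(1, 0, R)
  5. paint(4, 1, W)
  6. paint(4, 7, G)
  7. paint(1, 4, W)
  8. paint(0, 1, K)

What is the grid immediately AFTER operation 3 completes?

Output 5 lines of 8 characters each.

Answer: YKKKKKKK
KKKKKKKK
KKKKKKKW
KKKKKKKK
KKBBBBKR

Derivation:
After op 1 paint(0,0,Y):
YWWWWWWW
WWWWWWWW
WWWWWWWW
WWWWWWWW
WWBBBBWR
After op 2 fill(3,1,K) [34 cells changed]:
YKKKKKKK
KKKKKKKK
KKKKKKKK
KKKKKKKK
KKBBBBKR
After op 3 paint(2,7,W):
YKKKKKKK
KKKKKKKK
KKKKKKKW
KKKKKKKK
KKBBBBKR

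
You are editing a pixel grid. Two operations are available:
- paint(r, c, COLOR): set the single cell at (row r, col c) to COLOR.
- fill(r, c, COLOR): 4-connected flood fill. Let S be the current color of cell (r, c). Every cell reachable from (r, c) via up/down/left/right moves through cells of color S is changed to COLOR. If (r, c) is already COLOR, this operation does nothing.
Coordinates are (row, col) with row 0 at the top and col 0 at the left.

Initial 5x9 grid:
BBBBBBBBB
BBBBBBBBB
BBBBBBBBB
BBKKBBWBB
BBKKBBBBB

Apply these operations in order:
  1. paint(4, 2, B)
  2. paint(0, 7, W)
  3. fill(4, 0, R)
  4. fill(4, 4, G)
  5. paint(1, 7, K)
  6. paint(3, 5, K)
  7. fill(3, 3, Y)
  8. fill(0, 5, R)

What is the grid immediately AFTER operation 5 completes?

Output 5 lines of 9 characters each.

After op 1 paint(4,2,B):
BBBBBBBBB
BBBBBBBBB
BBBBBBBBB
BBKKBBWBB
BBBKBBBBB
After op 2 paint(0,7,W):
BBBBBBBWB
BBBBBBBBB
BBBBBBBBB
BBKKBBWBB
BBBKBBBBB
After op 3 fill(4,0,R) [40 cells changed]:
RRRRRRRWR
RRRRRRRRR
RRRRRRRRR
RRKKRRWRR
RRRKRRRRR
After op 4 fill(4,4,G) [40 cells changed]:
GGGGGGGWG
GGGGGGGGG
GGGGGGGGG
GGKKGGWGG
GGGKGGGGG
After op 5 paint(1,7,K):
GGGGGGGWG
GGGGGGGKG
GGGGGGGGG
GGKKGGWGG
GGGKGGGGG

Answer: GGGGGGGWG
GGGGGGGKG
GGGGGGGGG
GGKKGGWGG
GGGKGGGGG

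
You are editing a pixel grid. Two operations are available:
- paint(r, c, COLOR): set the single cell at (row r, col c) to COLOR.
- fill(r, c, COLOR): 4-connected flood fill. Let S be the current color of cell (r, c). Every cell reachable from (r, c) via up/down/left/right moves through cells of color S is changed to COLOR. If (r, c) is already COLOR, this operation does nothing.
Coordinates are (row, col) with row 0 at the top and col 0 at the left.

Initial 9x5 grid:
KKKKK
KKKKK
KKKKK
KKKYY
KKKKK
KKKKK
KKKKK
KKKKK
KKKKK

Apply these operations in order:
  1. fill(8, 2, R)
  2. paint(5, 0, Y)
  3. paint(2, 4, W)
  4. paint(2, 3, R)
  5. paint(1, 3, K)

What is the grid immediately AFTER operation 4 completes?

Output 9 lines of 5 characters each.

After op 1 fill(8,2,R) [43 cells changed]:
RRRRR
RRRRR
RRRRR
RRRYY
RRRRR
RRRRR
RRRRR
RRRRR
RRRRR
After op 2 paint(5,0,Y):
RRRRR
RRRRR
RRRRR
RRRYY
RRRRR
YRRRR
RRRRR
RRRRR
RRRRR
After op 3 paint(2,4,W):
RRRRR
RRRRR
RRRRW
RRRYY
RRRRR
YRRRR
RRRRR
RRRRR
RRRRR
After op 4 paint(2,3,R):
RRRRR
RRRRR
RRRRW
RRRYY
RRRRR
YRRRR
RRRRR
RRRRR
RRRRR

Answer: RRRRR
RRRRR
RRRRW
RRRYY
RRRRR
YRRRR
RRRRR
RRRRR
RRRRR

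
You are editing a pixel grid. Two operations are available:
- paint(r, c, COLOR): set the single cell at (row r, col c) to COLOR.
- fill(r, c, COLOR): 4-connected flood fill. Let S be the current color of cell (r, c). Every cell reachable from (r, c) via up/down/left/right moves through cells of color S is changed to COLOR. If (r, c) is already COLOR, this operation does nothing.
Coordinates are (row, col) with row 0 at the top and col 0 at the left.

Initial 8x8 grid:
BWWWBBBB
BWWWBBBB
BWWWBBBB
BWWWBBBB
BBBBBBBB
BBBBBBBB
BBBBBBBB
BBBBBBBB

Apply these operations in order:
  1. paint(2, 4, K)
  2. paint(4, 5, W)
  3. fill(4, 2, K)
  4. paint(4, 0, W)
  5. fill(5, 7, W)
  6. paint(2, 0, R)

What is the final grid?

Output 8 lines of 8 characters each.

Answer: KWWWWWWW
KWWWWWWW
RWWWWWWW
KWWWWWWW
WWWWWWWW
WWWWWWWW
WWWWWWWW
WWWWWWWW

Derivation:
After op 1 paint(2,4,K):
BWWWBBBB
BWWWBBBB
BWWWKBBB
BWWWBBBB
BBBBBBBB
BBBBBBBB
BBBBBBBB
BBBBBBBB
After op 2 paint(4,5,W):
BWWWBBBB
BWWWBBBB
BWWWKBBB
BWWWBBBB
BBBBBWBB
BBBBBBBB
BBBBBBBB
BBBBBBBB
After op 3 fill(4,2,K) [50 cells changed]:
KWWWKKKK
KWWWKKKK
KWWWKKKK
KWWWKKKK
KKKKKWKK
KKKKKKKK
KKKKKKKK
KKKKKKKK
After op 4 paint(4,0,W):
KWWWKKKK
KWWWKKKK
KWWWKKKK
KWWWKKKK
WKKKKWKK
KKKKKKKK
KKKKKKKK
KKKKKKKK
After op 5 fill(5,7,W) [46 cells changed]:
KWWWWWWW
KWWWWWWW
KWWWWWWW
KWWWWWWW
WWWWWWWW
WWWWWWWW
WWWWWWWW
WWWWWWWW
After op 6 paint(2,0,R):
KWWWWWWW
KWWWWWWW
RWWWWWWW
KWWWWWWW
WWWWWWWW
WWWWWWWW
WWWWWWWW
WWWWWWWW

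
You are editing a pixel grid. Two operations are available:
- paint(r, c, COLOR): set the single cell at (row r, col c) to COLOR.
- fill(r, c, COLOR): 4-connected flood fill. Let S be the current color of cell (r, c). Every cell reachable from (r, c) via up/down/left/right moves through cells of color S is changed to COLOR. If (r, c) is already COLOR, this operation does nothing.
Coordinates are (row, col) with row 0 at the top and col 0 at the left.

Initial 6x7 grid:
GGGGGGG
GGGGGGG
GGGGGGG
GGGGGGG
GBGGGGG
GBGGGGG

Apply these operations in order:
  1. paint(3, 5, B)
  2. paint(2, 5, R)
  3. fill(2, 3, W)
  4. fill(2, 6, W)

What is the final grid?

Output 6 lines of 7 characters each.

After op 1 paint(3,5,B):
GGGGGGG
GGGGGGG
GGGGGGG
GGGGGBG
GBGGGGG
GBGGGGG
After op 2 paint(2,5,R):
GGGGGGG
GGGGGGG
GGGGGRG
GGGGGBG
GBGGGGG
GBGGGGG
After op 3 fill(2,3,W) [38 cells changed]:
WWWWWWW
WWWWWWW
WWWWWRW
WWWWWBW
WBWWWWW
WBWWWWW
After op 4 fill(2,6,W) [0 cells changed]:
WWWWWWW
WWWWWWW
WWWWWRW
WWWWWBW
WBWWWWW
WBWWWWW

Answer: WWWWWWW
WWWWWWW
WWWWWRW
WWWWWBW
WBWWWWW
WBWWWWW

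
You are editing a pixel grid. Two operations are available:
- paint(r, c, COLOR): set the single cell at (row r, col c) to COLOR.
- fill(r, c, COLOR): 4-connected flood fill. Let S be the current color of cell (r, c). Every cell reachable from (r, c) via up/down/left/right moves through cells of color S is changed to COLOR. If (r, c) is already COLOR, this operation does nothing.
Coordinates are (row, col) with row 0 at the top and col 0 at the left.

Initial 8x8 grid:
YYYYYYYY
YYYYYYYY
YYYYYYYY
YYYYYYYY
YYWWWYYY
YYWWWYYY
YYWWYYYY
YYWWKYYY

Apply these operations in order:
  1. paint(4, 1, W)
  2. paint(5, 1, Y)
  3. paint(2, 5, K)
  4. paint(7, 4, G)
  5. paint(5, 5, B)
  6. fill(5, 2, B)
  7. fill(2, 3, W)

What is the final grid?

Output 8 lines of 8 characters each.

Answer: WWWWWWWW
WWWWWWWW
WWWWWKWW
WWWWWWWW
WBBBBWWW
WWBBBBWW
WWBBWWWW
WWBBGWWW

Derivation:
After op 1 paint(4,1,W):
YYYYYYYY
YYYYYYYY
YYYYYYYY
YYYYYYYY
YWWWWYYY
YYWWWYYY
YYWWYYYY
YYWWKYYY
After op 2 paint(5,1,Y):
YYYYYYYY
YYYYYYYY
YYYYYYYY
YYYYYYYY
YWWWWYYY
YYWWWYYY
YYWWYYYY
YYWWKYYY
After op 3 paint(2,5,K):
YYYYYYYY
YYYYYYYY
YYYYYKYY
YYYYYYYY
YWWWWYYY
YYWWWYYY
YYWWYYYY
YYWWKYYY
After op 4 paint(7,4,G):
YYYYYYYY
YYYYYYYY
YYYYYKYY
YYYYYYYY
YWWWWYYY
YYWWWYYY
YYWWYYYY
YYWWGYYY
After op 5 paint(5,5,B):
YYYYYYYY
YYYYYYYY
YYYYYKYY
YYYYYYYY
YWWWWYYY
YYWWWBYY
YYWWYYYY
YYWWGYYY
After op 6 fill(5,2,B) [11 cells changed]:
YYYYYYYY
YYYYYYYY
YYYYYKYY
YYYYYYYY
YBBBBYYY
YYBBBBYY
YYBBYYYY
YYBBGYYY
After op 7 fill(2,3,W) [50 cells changed]:
WWWWWWWW
WWWWWWWW
WWWWWKWW
WWWWWWWW
WBBBBWWW
WWBBBBWW
WWBBWWWW
WWBBGWWW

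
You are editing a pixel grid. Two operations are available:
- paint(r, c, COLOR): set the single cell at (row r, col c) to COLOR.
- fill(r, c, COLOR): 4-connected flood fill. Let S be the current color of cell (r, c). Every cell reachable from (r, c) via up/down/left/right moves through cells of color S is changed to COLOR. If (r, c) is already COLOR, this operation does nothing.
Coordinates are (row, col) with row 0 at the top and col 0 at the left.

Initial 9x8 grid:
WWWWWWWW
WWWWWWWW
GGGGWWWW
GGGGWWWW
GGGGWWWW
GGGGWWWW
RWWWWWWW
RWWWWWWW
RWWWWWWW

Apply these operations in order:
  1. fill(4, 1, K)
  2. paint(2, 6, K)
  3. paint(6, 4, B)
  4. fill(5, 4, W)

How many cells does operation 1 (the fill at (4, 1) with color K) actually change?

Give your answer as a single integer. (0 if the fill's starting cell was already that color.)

Answer: 16

Derivation:
After op 1 fill(4,1,K) [16 cells changed]:
WWWWWWWW
WWWWWWWW
KKKKWWWW
KKKKWWWW
KKKKWWWW
KKKKWWWW
RWWWWWWW
RWWWWWWW
RWWWWWWW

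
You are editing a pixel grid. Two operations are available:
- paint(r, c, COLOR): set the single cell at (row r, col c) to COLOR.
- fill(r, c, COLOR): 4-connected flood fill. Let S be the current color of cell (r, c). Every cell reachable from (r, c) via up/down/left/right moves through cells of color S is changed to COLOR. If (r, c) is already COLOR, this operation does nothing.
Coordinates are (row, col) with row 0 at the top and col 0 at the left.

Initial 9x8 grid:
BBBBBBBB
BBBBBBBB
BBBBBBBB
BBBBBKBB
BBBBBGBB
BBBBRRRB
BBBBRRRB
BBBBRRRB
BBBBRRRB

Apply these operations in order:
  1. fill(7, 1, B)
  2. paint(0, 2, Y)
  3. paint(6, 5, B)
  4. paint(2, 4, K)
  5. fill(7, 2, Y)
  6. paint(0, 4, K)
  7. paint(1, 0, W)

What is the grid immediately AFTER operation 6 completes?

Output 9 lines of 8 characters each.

Answer: YYYYKYYY
YYYYYYYY
YYYYKYYY
YYYYYKYY
YYYYYGYY
YYYYRRRY
YYYYRBRY
YYYYRRRY
YYYYRRRY

Derivation:
After op 1 fill(7,1,B) [0 cells changed]:
BBBBBBBB
BBBBBBBB
BBBBBBBB
BBBBBKBB
BBBBBGBB
BBBBRRRB
BBBBRRRB
BBBBRRRB
BBBBRRRB
After op 2 paint(0,2,Y):
BBYBBBBB
BBBBBBBB
BBBBBBBB
BBBBBKBB
BBBBBGBB
BBBBRRRB
BBBBRRRB
BBBBRRRB
BBBBRRRB
After op 3 paint(6,5,B):
BBYBBBBB
BBBBBBBB
BBBBBBBB
BBBBBKBB
BBBBBGBB
BBBBRRRB
BBBBRBRB
BBBBRRRB
BBBBRRRB
After op 4 paint(2,4,K):
BBYBBBBB
BBBBBBBB
BBBBKBBB
BBBBBKBB
BBBBBGBB
BBBBRRRB
BBBBRBRB
BBBBRRRB
BBBBRRRB
After op 5 fill(7,2,Y) [56 cells changed]:
YYYYYYYY
YYYYYYYY
YYYYKYYY
YYYYYKYY
YYYYYGYY
YYYYRRRY
YYYYRBRY
YYYYRRRY
YYYYRRRY
After op 6 paint(0,4,K):
YYYYKYYY
YYYYYYYY
YYYYKYYY
YYYYYKYY
YYYYYGYY
YYYYRRRY
YYYYRBRY
YYYYRRRY
YYYYRRRY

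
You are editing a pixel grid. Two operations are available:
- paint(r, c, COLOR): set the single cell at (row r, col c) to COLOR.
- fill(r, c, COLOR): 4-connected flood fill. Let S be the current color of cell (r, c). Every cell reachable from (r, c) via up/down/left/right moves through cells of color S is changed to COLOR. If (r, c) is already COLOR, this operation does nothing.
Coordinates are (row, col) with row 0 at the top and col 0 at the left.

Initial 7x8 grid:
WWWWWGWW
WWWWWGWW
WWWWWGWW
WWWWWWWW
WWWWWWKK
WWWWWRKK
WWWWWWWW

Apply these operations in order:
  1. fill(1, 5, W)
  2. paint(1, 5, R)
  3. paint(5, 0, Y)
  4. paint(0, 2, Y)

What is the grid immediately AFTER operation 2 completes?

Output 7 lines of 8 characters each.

After op 1 fill(1,5,W) [3 cells changed]:
WWWWWWWW
WWWWWWWW
WWWWWWWW
WWWWWWWW
WWWWWWKK
WWWWWRKK
WWWWWWWW
After op 2 paint(1,5,R):
WWWWWWWW
WWWWWRWW
WWWWWWWW
WWWWWWWW
WWWWWWKK
WWWWWRKK
WWWWWWWW

Answer: WWWWWWWW
WWWWWRWW
WWWWWWWW
WWWWWWWW
WWWWWWKK
WWWWWRKK
WWWWWWWW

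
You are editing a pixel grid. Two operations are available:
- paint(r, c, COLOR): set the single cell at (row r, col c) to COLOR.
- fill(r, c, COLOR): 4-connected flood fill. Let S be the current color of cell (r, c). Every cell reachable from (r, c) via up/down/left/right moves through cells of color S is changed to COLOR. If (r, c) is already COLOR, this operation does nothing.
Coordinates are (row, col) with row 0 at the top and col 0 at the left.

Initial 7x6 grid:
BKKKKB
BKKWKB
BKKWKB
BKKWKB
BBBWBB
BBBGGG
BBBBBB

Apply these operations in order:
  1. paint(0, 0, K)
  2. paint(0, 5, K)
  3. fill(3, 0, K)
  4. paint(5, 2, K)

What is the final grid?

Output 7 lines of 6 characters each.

Answer: KKKKKK
KKKWKB
KKKWKB
KKKWKB
KKKWBB
KKKGGG
KKKKKK

Derivation:
After op 1 paint(0,0,K):
KKKKKB
BKKWKB
BKKWKB
BKKWKB
BBBWBB
BBBGGG
BBBBBB
After op 2 paint(0,5,K):
KKKKKK
BKKWKB
BKKWKB
BKKWKB
BBBWBB
BBBGGG
BBBBBB
After op 3 fill(3,0,K) [15 cells changed]:
KKKKKK
KKKWKB
KKKWKB
KKKWKB
KKKWBB
KKKGGG
KKKKKK
After op 4 paint(5,2,K):
KKKKKK
KKKWKB
KKKWKB
KKKWKB
KKKWBB
KKKGGG
KKKKKK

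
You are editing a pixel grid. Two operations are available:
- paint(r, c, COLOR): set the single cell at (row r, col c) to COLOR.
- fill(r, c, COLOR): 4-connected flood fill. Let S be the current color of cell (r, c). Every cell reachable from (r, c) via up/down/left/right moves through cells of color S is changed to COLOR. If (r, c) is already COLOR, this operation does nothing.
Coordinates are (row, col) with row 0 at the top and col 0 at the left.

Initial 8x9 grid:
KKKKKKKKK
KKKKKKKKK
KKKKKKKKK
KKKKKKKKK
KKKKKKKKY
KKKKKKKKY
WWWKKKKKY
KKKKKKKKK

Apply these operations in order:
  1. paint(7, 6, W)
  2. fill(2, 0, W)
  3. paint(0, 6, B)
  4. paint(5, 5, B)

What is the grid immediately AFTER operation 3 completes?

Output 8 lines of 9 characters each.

After op 1 paint(7,6,W):
KKKKKKKKK
KKKKKKKKK
KKKKKKKKK
KKKKKKKKK
KKKKKKKKY
KKKKKKKKY
WWWKKKKKY
KKKKKKWKK
After op 2 fill(2,0,W) [65 cells changed]:
WWWWWWWWW
WWWWWWWWW
WWWWWWWWW
WWWWWWWWW
WWWWWWWWY
WWWWWWWWY
WWWWWWWWY
WWWWWWWWW
After op 3 paint(0,6,B):
WWWWWWBWW
WWWWWWWWW
WWWWWWWWW
WWWWWWWWW
WWWWWWWWY
WWWWWWWWY
WWWWWWWWY
WWWWWWWWW

Answer: WWWWWWBWW
WWWWWWWWW
WWWWWWWWW
WWWWWWWWW
WWWWWWWWY
WWWWWWWWY
WWWWWWWWY
WWWWWWWWW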